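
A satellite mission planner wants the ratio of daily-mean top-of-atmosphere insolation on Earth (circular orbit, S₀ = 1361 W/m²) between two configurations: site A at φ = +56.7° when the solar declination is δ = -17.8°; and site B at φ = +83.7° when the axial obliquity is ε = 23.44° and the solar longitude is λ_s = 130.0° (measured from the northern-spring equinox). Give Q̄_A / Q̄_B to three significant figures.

— Configuration A (φ=+56.7°):
cos H₀ = −tan(+56.7°) tan(-17.800°) = 0.4888, H₀ = 1.0601 rad.
Bracket: H₀ sin φ sin δ + cos φ cos δ sin H₀ = 1.0601×0.83581×-0.30570 + 0.54902×0.95213×0.87241 = -0.270863 + 0.456042 = 0.185179.
Q̄ = (S₀/π) × [bracket] = (1361/π) × 0.185179 = 80.223 W/m².
— Configuration B (φ=+83.7°):
Solar declination: sin δ = sin ε · sin λ_s = sin 23.44° × sin 130.0° = 0.30472, so δ = +17.742°.
cos H₀ = −tan(+83.7°) tan(+17.742°) = -2.8980 ≤ −1 ⇒ polar day, H₀ = π.
Bracket: H₀ sin φ sin δ + cos φ cos δ sin H₀ = 3.1416×0.99396×0.30472 + 0.10973×0.95244×0.00000 = 0.951526 + 0.000000 = 0.951526.
Q̄ = (S₀/π) × [bracket] = (1361/π) × 0.951526 = 412.22 W/m².
Ratio Q̄_A / Q̄_B = 80.223 / 412.22 = 0.1946.

Q̄_A / Q̄_B ≈ 0.195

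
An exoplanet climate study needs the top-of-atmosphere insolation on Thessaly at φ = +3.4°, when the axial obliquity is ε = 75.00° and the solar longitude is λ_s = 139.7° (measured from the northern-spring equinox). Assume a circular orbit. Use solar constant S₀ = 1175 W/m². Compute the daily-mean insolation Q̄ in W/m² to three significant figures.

Solar declination: sin δ = sin ε · sin λ_s = sin 75.00° × sin 139.7° = 0.62475, so δ = +38.664°.
cos H₀ = −tan(+3.4°) tan(+38.664°) = -0.0475, H₀ = 1.6183 rad.
Bracket: H₀ sin φ sin δ + cos φ cos δ sin H₀ = 1.6183×0.05931×0.62475 + 0.99824×0.78082×0.99887 = 0.059964 + 0.778565 = 0.838529.
Q̄ = (S₀/π) × [bracket] = (1175/π) × 0.838529 = 313.6 W/m².

Q̄ ≈ 314 W/m²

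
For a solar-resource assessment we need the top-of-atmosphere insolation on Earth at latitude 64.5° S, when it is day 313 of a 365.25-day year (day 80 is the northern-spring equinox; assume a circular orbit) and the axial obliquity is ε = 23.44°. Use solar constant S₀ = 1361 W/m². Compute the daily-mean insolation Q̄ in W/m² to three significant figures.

Solar longitude: λ_s = 360° × (313 − 80)/365.25 = 229.651°.
sin δ = sin 23.44° × sin 229.651° = -0.30316, so δ = -17.648°.
cos H₀ = −tan(-64.5°) tan(-17.648°) = -0.6670, H₀ = 2.3009 rad.
Bracket: H₀ sin φ sin δ + cos φ cos δ sin H₀ = 2.3009×-0.90259×-0.30316 + 0.43051×0.95294×0.74508 = 0.629593 + 0.305669 = 0.935262.
Q̄ = (S₀/π) × [bracket] = (1361/π) × 0.935262 = 405.2 W/m².

Q̄ ≈ 405 W/m²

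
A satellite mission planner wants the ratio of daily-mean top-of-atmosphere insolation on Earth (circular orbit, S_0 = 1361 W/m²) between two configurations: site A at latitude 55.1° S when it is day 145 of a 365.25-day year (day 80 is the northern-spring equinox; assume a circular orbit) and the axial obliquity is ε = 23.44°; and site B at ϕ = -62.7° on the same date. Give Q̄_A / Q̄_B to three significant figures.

Q̄_A / Q̄_B ≈ 2.92

— Configuration A (ϕ=-55.1°):
Solar longitude: L_s = 360° × (145 − 80)/365.25 = 64.066°.
sin δ = sin 23.44° × sin 64.066° = 0.35773, so δ = +20.961°.
cos h₀ = −tan(-55.1°) tan(+20.961°) = 0.5491, h₀ = 0.9895 rad.
Bracket: h₀ sin ϕ sin δ + cos ϕ cos δ sin h₀ = 0.9895×-0.82015×0.35773 + 0.57215×0.93383×0.83574 = -0.290312 + 0.446528 = 0.156216.
Q̄ = (S_0/π) × [bracket] = (1361/π) × 0.156216 = 67.676 W/m².
— Configuration B (ϕ=-62.7°):
cos h₀ = −tan(-62.7°) tan(+20.961°) = 0.7422, h₀ = 0.7344 rad.
Bracket: h₀ sin ϕ sin δ + cos ϕ cos δ sin h₀ = 0.7344×-0.88862×0.35773 + 0.45865×0.93383×0.67017 = -0.233456 + 0.287035 = 0.053579.
Q̄ = (S_0/π) × [bracket] = (1361/π) × 0.053579 = 23.211 W/m².
Ratio Q̄_A / Q̄_B = 67.676 / 23.211 = 2.916.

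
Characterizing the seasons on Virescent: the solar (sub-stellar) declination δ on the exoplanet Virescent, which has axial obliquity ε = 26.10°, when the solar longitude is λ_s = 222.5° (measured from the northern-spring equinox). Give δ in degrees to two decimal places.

sin δ = sin ε · sin λ_s = sin 26.10° × sin 222.5° = -0.297219.
δ = arcsin(-0.297219) = -17.29°.

δ = -17.29°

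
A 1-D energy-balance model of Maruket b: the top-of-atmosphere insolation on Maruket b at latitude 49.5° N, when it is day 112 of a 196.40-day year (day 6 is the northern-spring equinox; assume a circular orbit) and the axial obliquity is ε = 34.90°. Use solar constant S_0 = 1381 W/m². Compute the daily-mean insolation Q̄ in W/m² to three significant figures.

Q̄ ≈ 212 W/m²

Solar longitude: L_s = 360° × (112 − 6)/196.40 = 194.297°.
sin δ = sin 34.90° × sin 194.297° = -0.14129, so δ = -8.123°.
cos h₀ = −tan(+49.5°) tan(-8.123°) = 0.1671, h₀ = 1.4029 rad.
Bracket: h₀ sin ϕ sin δ + cos ϕ cos δ sin h₀ = 1.4029×0.76041×-0.14129 + 0.64945×0.98997×0.98594 = -0.150725 + 0.633896 = 0.483171.
Q̄ = (S_0/π) × [bracket] = (1381/π) × 0.483171 = 212.4 W/m².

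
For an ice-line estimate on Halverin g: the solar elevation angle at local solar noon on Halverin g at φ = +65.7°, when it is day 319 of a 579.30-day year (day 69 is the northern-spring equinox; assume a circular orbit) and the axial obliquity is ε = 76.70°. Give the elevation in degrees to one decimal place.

Solar longitude: λ_s = 360° × (319 − 69)/579.30 = 155.360°.
sin δ = sin 76.70° × sin 155.360° = 0.40573, so δ = +23.937°.
At local noon the hour angle is zero, so the zenith angle equals |φ − δ| = |+65.7° − (+23.937°)| = 41.763°.
Elevation = 90° − 41.763° = 48.2°.

48.2°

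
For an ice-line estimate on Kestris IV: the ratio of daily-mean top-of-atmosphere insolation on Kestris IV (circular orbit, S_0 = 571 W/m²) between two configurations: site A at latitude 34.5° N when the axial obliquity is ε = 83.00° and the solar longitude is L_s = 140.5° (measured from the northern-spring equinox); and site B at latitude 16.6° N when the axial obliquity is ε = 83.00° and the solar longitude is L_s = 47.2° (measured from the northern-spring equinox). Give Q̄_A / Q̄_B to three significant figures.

— Configuration A (ϕ=+34.5°):
Solar declination: sin δ = sin ε · sin L_s = sin 83.00° × sin 140.5° = 0.63134, so δ = +39.149°.
cos h₀ = −tan(+34.5°) tan(+39.149°) = -0.5595, h₀ = 2.1646 rad.
Bracket: h₀ sin ϕ sin δ + cos ϕ cos δ sin h₀ = 2.1646×0.56641×0.63134 + 0.82413×0.77551×0.82882 = 0.774055 + 0.529716 = 1.303771.
Q̄ = (S_0/π) × [bracket] = (571/π) × 1.303771 = 236.97 W/m².
— Configuration B (ϕ=+16.6°):
Solar declination: sin δ = sin ε · sin L_s = sin 83.00° × sin 47.2° = 0.72826, so δ = +46.741°.
cos h₀ = −tan(+16.6°) tan(+46.741°) = -0.3168, h₀ = 1.8932 rad.
Bracket: h₀ sin ϕ sin δ + cos ϕ cos δ sin h₀ = 1.8932×0.28569×0.72826 + 0.95832×0.68530×0.94849 = 0.393893 + 0.622908 = 1.016801.
Q̄ = (S_0/π) × [bracket] = (571/π) × 1.016801 = 184.81 W/m².
Ratio Q̄_A / Q̄_B = 236.97 / 184.81 = 1.282.

Q̄_A / Q̄_B ≈ 1.28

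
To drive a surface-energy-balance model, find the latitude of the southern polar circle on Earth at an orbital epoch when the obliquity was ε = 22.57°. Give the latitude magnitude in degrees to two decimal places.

The polar circle is the lowest latitude that experiences at least one full rotation of continuous darkness at the northern-summer solstice; it lies at |φ| = 90° − ε = 90° − 22.57° = 67.43°.

67.43°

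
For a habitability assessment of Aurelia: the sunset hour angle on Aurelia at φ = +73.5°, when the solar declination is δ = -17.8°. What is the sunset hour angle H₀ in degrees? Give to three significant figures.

H₀ = 0.00°

cos H₀ = −tan φ · tan δ = 1.0839 ≥ 1, so the host star never rises (polar night) and H₀ = 0.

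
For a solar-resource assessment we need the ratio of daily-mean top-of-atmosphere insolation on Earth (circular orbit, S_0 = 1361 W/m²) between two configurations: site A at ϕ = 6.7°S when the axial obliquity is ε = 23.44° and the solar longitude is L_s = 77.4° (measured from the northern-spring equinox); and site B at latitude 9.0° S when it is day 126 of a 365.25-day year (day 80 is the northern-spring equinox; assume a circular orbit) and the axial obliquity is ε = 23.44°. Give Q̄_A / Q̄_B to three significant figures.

Q̄_A / Q̄_B ≈ 0.962

— Configuration A (ϕ=-6.7°):
Solar declination: sin δ = sin ε · sin L_s = sin 23.44° × sin 77.4° = 0.38821, so δ = +22.843°.
cos h₀ = −tan(-6.7°) tan(+22.843°) = 0.0495, h₀ = 1.5213 rad.
Bracket: h₀ sin ϕ sin δ + cos ϕ cos δ sin h₀ = 1.5213×-0.11667×0.38821 + 0.99317×0.92157×0.99877 = -0.068903 + 0.914150 = 0.845247.
Q̄ = (S_0/π) × [bracket] = (1361/π) × 0.845247 = 366.18 W/m².
— Configuration B (ϕ=-9.0°):
Solar longitude: L_s = 360° × (126 − 80)/365.25 = 45.339°.
sin δ = sin 23.44° × sin 45.339° = 0.28294, so δ = +16.436°.
cos h₀ = −tan(-9.0°) tan(+16.436°) = 0.0467, h₀ = 1.5241 rad.
Bracket: h₀ sin ϕ sin δ + cos ϕ cos δ sin h₀ = 1.5241×-0.15643×0.28294 + 0.98769×0.95914×0.99891 = -0.067457 + 0.946300 = 0.878843.
Q̄ = (S_0/π) × [bracket] = (1361/π) × 0.878843 = 380.73 W/m².
Ratio Q̄_A / Q̄_B = 366.18 / 380.73 = 0.9618.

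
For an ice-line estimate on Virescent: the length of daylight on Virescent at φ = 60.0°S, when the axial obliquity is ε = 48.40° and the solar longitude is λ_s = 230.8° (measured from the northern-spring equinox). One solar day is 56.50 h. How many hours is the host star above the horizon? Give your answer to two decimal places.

Solar declination: sin δ = sin ε · sin λ_s = sin 48.40° × sin 230.8° = -0.57950, so δ = -35.416°.
Sunrise equation: cos H₀ = −tan φ · tan δ = -1.2316 ≤ −1, so the host star never sets (polar day) and H₀ = π.
Daylight = 2H₀/(2π) × 56.50 h = (3.1416/π) × 56.50 = 56.50 h.

56.50 h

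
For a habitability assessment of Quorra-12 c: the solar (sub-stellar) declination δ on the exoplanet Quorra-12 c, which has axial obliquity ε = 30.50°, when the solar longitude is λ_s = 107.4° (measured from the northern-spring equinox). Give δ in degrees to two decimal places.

δ = +28.97°

sin δ = sin ε · sin λ_s = sin 30.50° × sin 107.4° = 0.484314.
δ = arcsin(0.484314) = +28.97°.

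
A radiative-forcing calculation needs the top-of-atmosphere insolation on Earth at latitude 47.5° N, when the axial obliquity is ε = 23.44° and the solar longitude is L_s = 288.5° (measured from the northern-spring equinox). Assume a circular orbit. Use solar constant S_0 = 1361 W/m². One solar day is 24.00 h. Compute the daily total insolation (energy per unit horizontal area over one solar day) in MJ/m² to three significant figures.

Solar declination: sin δ = sin ε · sin L_s = sin 23.44° × sin 288.5° = -0.37723, so δ = -22.162°.
cos h₀ = −tan(+47.5°) tan(-22.162°) = 0.4445, h₀ = 1.1102 rad.
Bracket: h₀ sin ϕ sin δ + cos ϕ cos δ sin h₀ = 1.1102×0.73728×-0.37723 + 0.67559×0.92612×0.89577 = -0.308773 + 0.560463 = 0.251690.
Q̄ = (S_0/π) × [bracket] = (1361/π) × 0.251690 = 109.04 W/m².
Daily total = Q̄ × 24.00 h × 3600 s/h = 109.04 × 24.00 × 3600 / 10⁶ = 9.421 MJ/m².

9.42 MJ/m²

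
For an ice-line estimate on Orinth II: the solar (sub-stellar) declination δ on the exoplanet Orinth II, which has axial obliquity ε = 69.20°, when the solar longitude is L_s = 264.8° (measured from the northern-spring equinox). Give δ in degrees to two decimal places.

sin δ = sin ε · sin L_s = sin 69.20° × sin 264.8° = -0.930978.
δ = arcsin(-0.930978) = -68.59°.

δ = -68.59°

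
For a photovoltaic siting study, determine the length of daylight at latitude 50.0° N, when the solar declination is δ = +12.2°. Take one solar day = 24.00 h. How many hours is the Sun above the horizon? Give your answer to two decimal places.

13.99 h

cos H₀ = −tan φ · tan δ = −tan(+50.0°) × tan(+12.200°) = -0.2577, so H₀ = 1.8314 rad = 104.93°.
Daylight = 2H₀/(2π) × 24.00 h = (1.8314/π) × 24.00 = 13.99 h.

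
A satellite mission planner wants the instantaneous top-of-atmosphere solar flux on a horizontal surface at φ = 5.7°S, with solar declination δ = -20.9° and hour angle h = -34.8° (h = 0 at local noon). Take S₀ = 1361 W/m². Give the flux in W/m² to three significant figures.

cos θ_z = sin φ sin δ + cos φ cos δ cos h = 0.035431 + 0.763328 = 0.798759.
Flux = S₀ · cos θ_z = 1361 × 0.798759 = 1087 W/m².

1.09e+03 W/m²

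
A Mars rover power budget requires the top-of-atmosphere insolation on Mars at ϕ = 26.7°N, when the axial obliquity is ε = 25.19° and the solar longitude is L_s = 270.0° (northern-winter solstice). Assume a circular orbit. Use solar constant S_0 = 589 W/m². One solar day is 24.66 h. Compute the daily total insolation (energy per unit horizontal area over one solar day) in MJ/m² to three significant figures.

8.83 MJ/m²

Solar declination: sin δ = sin ε · sin L_s = sin 25.19° × sin 270.0° = -0.42562, so δ = -25.190°.
cos h₀ = −tan(+26.7°) tan(-25.190°) = 0.2366, h₀ = 1.3320 rad.
Bracket: h₀ sin ϕ sin δ + cos ϕ cos δ sin h₀ = 1.3320×0.44932×-0.42562 + 0.89337×0.90490×0.97162 = -0.254731 + 0.785468 = 0.530737.
Q̄ = (S_0/π) × [bracket] = (589/π) × 0.530737 = 99.505 W/m².
Daily total = Q̄ × 24.66 h × 3600 s/h = 99.505 × 24.66 × 3600 / 10⁶ = 8.834 MJ/m².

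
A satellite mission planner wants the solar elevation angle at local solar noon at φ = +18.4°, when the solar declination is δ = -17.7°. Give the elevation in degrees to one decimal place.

At local noon the hour angle is zero, so the zenith angle equals |φ − δ| = |+18.4° − (-17.700°)| = 36.100°.
Elevation = 90° − 36.100° = 53.9°.

53.9°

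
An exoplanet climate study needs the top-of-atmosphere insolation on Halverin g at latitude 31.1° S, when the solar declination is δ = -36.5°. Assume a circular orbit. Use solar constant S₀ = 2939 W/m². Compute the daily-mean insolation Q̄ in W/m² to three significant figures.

cos H₀ = −tan(-31.1°) tan(-36.500°) = -0.4464, H₀ = 2.0335 rad.
Bracket: H₀ sin φ sin δ + cos φ cos δ sin H₀ = 2.0335×-0.51653×-0.59482 + 0.85627×0.80386×0.89485 = 0.624777 + 0.615944 = 1.240721.
Q̄ = (S₀/π) × [bracket] = (2939/π) × 1.240721 = 1161 W/m².

Q̄ ≈ 1.16e+03 W/m²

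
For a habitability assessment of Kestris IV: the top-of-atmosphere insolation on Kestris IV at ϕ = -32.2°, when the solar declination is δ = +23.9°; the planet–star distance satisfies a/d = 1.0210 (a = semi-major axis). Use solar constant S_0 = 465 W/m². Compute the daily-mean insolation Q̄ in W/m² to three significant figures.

Q̄ ≈ 71.7 W/m²

cos h₀ = −tan(-32.2°) tan(+23.900°) = 0.2791, h₀ = 1.2880 rad.
Bracket: h₀ sin ϕ sin δ + cos ϕ cos δ sin h₀ = 1.2880×-0.53288×0.40514 + 0.84619×0.91425×0.96027 = -0.278068 + 0.742893 = 0.464825.
Inverse-square distance factor (a/d)² = 1.0210² = 1.042441.
Q̄ = (S_0/π) × 1.042441 × [bracket] = (465/π) × 1.042441 × 0.464825 = 71.72 W/m².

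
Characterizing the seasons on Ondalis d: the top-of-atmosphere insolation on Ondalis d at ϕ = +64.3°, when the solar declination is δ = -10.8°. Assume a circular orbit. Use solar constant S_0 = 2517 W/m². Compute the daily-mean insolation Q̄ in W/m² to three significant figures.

Q̄ ≈ 156 W/m²

cos h₀ = −tan(+64.3°) tan(-10.800°) = 0.3964, h₀ = 1.1632 rad.
Bracket: h₀ sin ϕ sin δ + cos ϕ cos δ sin h₀ = 1.1632×0.90108×-0.18738 + 0.43366×0.98229×0.91809 = -0.196400 + 0.391088 = 0.194688.
Q̄ = (S_0/π) × [bracket] = (2517/π) × 0.194688 = 156.0 W/m².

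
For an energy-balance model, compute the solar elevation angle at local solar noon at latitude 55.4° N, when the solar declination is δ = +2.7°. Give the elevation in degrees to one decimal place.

37.3°

At local noon the hour angle is zero, so the zenith angle equals |ϕ − δ| = |+55.4° − (+2.700°)| = 52.700°.
Elevation = 90° − 52.700° = 37.3°.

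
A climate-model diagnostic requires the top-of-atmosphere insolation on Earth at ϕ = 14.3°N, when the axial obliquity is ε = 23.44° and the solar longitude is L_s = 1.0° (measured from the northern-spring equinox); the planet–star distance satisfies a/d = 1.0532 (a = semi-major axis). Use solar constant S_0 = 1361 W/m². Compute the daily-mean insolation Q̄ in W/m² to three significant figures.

Solar declination: sin δ = sin ε · sin L_s = sin 23.44° × sin 1.0° = 0.00694, so δ = +0.398°.
cos h₀ = −tan(+14.3°) tan(+0.398°) = -0.0018, h₀ = 1.5726 rad.
Bracket: h₀ sin ϕ sin δ + cos ϕ cos δ sin h₀ = 1.5726×0.24700×0.00694 + 0.96902×0.99998×1.00000 = 0.002696 + 0.969001 = 0.971697.
Inverse-square distance factor (a/d)² = 1.0532² = 1.109230.
Q̄ = (S_0/π) × 1.109230 × [bracket] = (1361/π) × 1.109230 × 0.971697 = 466.9 W/m².

Q̄ ≈ 467 W/m²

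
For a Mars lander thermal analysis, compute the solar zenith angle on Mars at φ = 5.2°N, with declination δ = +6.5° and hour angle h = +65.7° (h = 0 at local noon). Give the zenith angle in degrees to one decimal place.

θ_z = 65.3°

cos θ_z = sin φ sin δ + cos φ cos δ cos h = 0.010260 + 0.407186 = 0.417446.
θ_z = arccos(0.417446) = 65.3°.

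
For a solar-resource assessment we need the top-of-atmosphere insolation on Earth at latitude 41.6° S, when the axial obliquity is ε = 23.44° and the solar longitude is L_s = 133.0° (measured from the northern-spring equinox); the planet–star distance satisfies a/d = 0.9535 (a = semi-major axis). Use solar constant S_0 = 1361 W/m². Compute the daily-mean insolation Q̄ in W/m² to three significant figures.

Solar declination: sin δ = sin ε · sin L_s = sin 23.44° × sin 133.0° = 0.29092, so δ = +16.913°.
cos h₀ = −tan(-41.6°) tan(+16.913°) = 0.2700, h₀ = 1.2974 rad.
Bracket: h₀ sin ϕ sin δ + cos ϕ cos δ sin h₀ = 1.2974×-0.66393×0.29092 + 0.74780×0.95675×0.96287 = -0.250593 + 0.688893 = 0.438300.
Inverse-square distance factor (a/d)² = 0.9535² = 0.909162.
Q̄ = (S_0/π) × 0.909162 × [bracket] = (1361/π) × 0.909162 × 0.438300 = 172.6 W/m².

Q̄ ≈ 173 W/m²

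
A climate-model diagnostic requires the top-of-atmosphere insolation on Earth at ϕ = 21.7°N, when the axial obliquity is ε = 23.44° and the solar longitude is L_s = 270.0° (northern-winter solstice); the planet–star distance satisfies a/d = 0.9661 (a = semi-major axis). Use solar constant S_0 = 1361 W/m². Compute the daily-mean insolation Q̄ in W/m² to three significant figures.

Q̄ ≈ 256 W/m²

Solar declination: sin δ = sin ε · sin L_s = sin 23.44° × sin 270.0° = -0.39779, so δ = -23.440°.
cos h₀ = −tan(+21.7°) tan(-23.440°) = 0.1725, h₀ = 1.3974 rad.
Bracket: h₀ sin ϕ sin δ + cos ϕ cos δ sin h₀ = 1.3974×0.36975×-0.39779 + 0.92913×0.91748×0.98500 = -0.205534 + 0.839671 = 0.634137.
Inverse-square distance factor (a/d)² = 0.9661² = 0.933349.
Q̄ = (S_0/π) × 0.933349 × [bracket] = (1361/π) × 0.933349 × 0.634137 = 256.4 W/m².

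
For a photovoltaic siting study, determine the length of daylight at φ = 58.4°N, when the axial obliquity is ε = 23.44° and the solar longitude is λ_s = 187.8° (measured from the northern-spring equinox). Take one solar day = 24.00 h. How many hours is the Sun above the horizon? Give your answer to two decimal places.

11.33 h

Solar declination: sin δ = sin ε · sin λ_s = sin 23.44° × sin 187.8° = -0.05399, so δ = -3.095°.
cos H₀ = −tan φ · tan δ = −tan(+58.4°) × tan(-3.095°) = 0.0879, so H₀ = 1.4828 rad = 84.96°.
Daylight = 2H₀/(2π) × 24.00 h = (1.4828/π) × 24.00 = 11.33 h.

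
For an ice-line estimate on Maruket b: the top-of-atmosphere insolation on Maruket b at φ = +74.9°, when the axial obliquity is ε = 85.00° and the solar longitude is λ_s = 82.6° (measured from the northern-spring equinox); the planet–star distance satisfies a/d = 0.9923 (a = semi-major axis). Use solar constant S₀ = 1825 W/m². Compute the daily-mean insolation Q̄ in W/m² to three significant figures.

Solar declination: sin δ = sin ε · sin λ_s = sin 85.00° × sin 82.6° = 0.98790, so δ = +81.077°.
cos H₀ = −tan(+74.9°) tan(+81.077°) = -23.6049 ≤ −1 ⇒ polar day, H₀ = π.
Bracket: H₀ sin φ sin δ + cos φ cos δ sin H₀ = 3.1416×0.96547×0.98790 + 0.26050×0.15511×0.00000 = 2.996420 + 0.000000 = 2.996420.
Inverse-square distance factor (a/d)² = 0.9923² = 0.984659.
Q̄ = (S₀/π) × 0.984659 × [bracket] = (1825/π) × 0.984659 × 2.996420 = 1714 W/m².

Q̄ ≈ 1.71e+03 W/m²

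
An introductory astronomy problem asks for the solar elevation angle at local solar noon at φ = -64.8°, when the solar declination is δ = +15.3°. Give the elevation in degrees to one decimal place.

At local noon the hour angle is zero, so the zenith angle equals |φ − δ| = |-64.8° − (+15.300°)| = 80.100°.
Elevation = 90° − 80.100° = 9.9°.

9.9°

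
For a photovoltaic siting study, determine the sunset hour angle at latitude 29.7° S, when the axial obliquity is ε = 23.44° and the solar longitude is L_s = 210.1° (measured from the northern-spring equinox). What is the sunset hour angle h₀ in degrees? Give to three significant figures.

Solar declination: sin δ = sin ε · sin L_s = sin 23.44° × sin 210.1° = -0.19950, so δ = -11.507°.
cos h₀ = −tan ϕ · tan δ = −tan(-29.7°) × tan(-11.507°) = -0.1161, so h₀ = 1.6872 rad = 96.67°.

h₀ = 96.7°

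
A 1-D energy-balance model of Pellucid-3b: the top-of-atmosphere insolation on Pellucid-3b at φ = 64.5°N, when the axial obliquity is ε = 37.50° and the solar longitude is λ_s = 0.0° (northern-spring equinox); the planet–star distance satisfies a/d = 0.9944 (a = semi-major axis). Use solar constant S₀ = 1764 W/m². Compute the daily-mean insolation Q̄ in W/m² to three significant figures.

Q̄ ≈ 239 W/m²

Solar declination: sin δ = sin ε · sin λ_s = sin 37.50° × sin 0.0° = 0.00000, so δ = +0.000°.
cos H₀ = −tan(+64.5°) tan(+0.000°) = -0.0000, H₀ = 1.5708 rad.
Bracket: H₀ sin φ sin δ + cos φ cos δ sin H₀ = 1.5708×0.90259×0.00000 + 0.43051×1.00000×1.00000 = 0.000000 + 0.430510 = 0.430510.
Inverse-square distance factor (a/d)² = 0.9944² = 0.988831.
Q̄ = (S₀/π) × 0.988831 × [bracket] = (1764/π) × 0.988831 × 0.430510 = 239.0 W/m².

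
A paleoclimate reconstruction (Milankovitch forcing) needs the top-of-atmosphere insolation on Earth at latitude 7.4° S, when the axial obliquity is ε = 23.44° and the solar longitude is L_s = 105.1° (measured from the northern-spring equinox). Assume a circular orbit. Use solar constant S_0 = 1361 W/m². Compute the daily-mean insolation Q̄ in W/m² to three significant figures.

Solar declination: sin δ = sin ε · sin L_s = sin 23.44° × sin 105.1° = 0.38405, so δ = +22.585°.
cos h₀ = −tan(-7.4°) tan(+22.585°) = 0.0540, h₀ = 1.5167 rad.
Bracket: h₀ sin ϕ sin δ + cos ϕ cos δ sin h₀ = 1.5167×-0.12880×0.38405 + 0.99167×0.92331×0.99854 = -0.075025 + 0.914282 = 0.839257.
Q̄ = (S_0/π) × [bracket] = (1361/π) × 0.839257 = 363.6 W/m².

Q̄ ≈ 364 W/m²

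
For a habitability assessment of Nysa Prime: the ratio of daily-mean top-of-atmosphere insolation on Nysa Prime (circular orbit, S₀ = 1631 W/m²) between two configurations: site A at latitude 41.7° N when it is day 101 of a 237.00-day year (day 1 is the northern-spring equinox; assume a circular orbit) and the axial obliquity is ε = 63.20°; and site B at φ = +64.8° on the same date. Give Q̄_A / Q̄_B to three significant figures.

Q̄_A / Q̄_B ≈ 0.983

— Configuration A (φ=+41.7°):
Solar longitude: λ_s = 360° × (101 − 1)/237.00 = 151.899°.
sin δ = sin 63.20° × sin 151.899° = 0.42044, so δ = +24.862°.
cos H₀ = −tan(+41.7°) tan(+24.862°) = -0.4129, H₀ = 1.9964 rad.
Bracket: H₀ sin φ sin δ + cos φ cos δ sin H₀ = 1.9964×0.66523×0.42044 + 0.74664×0.90732×0.91080 = 0.558372 + 0.617014 = 1.175386.
Q̄ = (S₀/π) × [bracket] = (1631/π) × 1.175386 = 610.22 W/m².
— Configuration B (φ=+64.8°):
cos H₀ = −tan(+64.8°) tan(+24.862°) = -0.9847, H₀ = 2.9666 rad.
Bracket: H₀ sin φ sin δ + cos φ cos δ sin H₀ = 2.9666×0.90483×0.42044 + 0.42578×0.90732×0.17406 = 1.128574 + 0.067243 = 1.195817.
Q̄ = (S₀/π) × [bracket] = (1631/π) × 1.195817 = 620.82 W/m².
Ratio Q̄_A / Q̄_B = 610.22 / 620.82 = 0.9829.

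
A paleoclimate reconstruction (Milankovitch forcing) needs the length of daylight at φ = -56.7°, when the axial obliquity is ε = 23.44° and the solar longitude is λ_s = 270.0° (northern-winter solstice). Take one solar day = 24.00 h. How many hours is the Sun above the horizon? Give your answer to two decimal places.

Solar declination: sin δ = sin ε · sin λ_s = sin 23.44° × sin 270.0° = -0.39779, so δ = -23.440°.
cos H₀ = −tan φ · tan δ = −tan(-56.7°) × tan(-23.440°) = -0.6600, so H₀ = 2.2917 rad = 131.30°.
Daylight = 2H₀/(2π) × 24.00 h = (2.2917/π) × 24.00 = 17.51 h.

17.51 h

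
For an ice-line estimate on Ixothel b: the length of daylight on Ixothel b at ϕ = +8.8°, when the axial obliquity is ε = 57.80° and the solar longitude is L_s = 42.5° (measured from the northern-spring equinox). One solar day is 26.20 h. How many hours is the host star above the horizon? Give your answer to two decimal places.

Solar declination: sin δ = sin ε · sin L_s = sin 57.80° × sin 42.5° = 0.57168, so δ = +34.867°.
cos h₀ = −tan ϕ · tan δ = −tan(+8.8°) × tan(+34.867°) = -0.1079, so h₀ = 1.6789 rad = 96.19°.
Daylight = 2h₀/(2π) × 26.20 h = (1.6789/π) × 26.20 = 14.00 h.

14.00 h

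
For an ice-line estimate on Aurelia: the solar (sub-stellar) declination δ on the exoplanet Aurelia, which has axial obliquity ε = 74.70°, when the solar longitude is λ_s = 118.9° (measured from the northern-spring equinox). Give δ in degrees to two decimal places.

δ = +57.61°

sin δ = sin ε · sin λ_s = sin 74.70° × sin 118.9° = 0.844436.
δ = arcsin(0.844436) = +57.61°.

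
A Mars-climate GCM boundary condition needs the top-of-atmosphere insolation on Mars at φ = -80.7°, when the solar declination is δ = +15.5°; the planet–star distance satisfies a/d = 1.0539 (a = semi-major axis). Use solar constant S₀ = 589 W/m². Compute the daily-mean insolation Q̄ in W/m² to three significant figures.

Q̄ ≈ 0.00 W/m²

cos H₀ = −tan(-80.7°) tan(+15.500°) = 1.6935 ≥ 1 ⇒ polar night, H₀ = 0 and Q̄ = 0.
Inverse-square distance factor (a/d)² = 1.0539² = 1.110705.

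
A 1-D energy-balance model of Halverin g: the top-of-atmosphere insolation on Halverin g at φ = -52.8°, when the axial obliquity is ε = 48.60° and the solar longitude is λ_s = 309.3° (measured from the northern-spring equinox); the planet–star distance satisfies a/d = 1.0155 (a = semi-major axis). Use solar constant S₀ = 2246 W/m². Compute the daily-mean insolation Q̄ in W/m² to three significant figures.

Solar declination: sin δ = sin ε · sin λ_s = sin 48.60° × sin 309.3° = -0.58047, so δ = -35.483°.
cos H₀ = −tan(-52.8°) tan(-35.483°) = -0.9392, H₀ = 2.7909 rad.
Bracket: H₀ sin φ sin δ + cos φ cos δ sin H₀ = 2.7909×-0.79653×-0.58047 + 0.60460×0.81428×0.34351 = 1.290405 + 0.169115 = 1.459520.
Inverse-square distance factor (a/d)² = 1.0155² = 1.031240.
Q̄ = (S₀/π) × 1.031240 × [bracket] = (2246/π) × 1.031240 × 1.459520 = 1076 W/m².

Q̄ ≈ 1.08e+03 W/m²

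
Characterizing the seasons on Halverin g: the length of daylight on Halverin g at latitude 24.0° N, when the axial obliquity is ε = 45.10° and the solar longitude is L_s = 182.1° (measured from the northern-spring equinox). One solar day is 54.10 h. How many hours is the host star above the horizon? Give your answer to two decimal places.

Solar declination: sin δ = sin ε · sin L_s = sin 45.10° × sin 182.1° = -0.02596, so δ = -1.487°.
cos h₀ = −tan ϕ · tan δ = −tan(+24.0°) × tan(-1.487°) = 0.0116, so h₀ = 1.5592 rad = 89.34°.
Daylight = 2h₀/(2π) × 54.10 h = (1.5592/π) × 54.10 = 26.85 h.

26.85 h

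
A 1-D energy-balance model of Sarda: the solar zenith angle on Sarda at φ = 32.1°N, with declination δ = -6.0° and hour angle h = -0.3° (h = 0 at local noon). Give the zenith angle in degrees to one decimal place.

cos θ_z = sin φ sin δ + cos φ cos δ cos h = -0.055546 + 0.842470 = 0.786924.
θ_z = arccos(0.786924) = 38.1°.

θ_z = 38.1°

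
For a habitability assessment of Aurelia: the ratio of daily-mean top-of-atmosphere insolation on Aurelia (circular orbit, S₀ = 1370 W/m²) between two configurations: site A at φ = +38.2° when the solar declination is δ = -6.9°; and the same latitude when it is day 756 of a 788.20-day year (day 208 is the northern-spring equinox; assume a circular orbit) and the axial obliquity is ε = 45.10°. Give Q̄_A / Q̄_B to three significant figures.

— Configuration A (φ=+38.2°):
cos H₀ = −tan(+38.2°) tan(-6.900°) = 0.0952, H₀ = 1.4754 rad.
Bracket: H₀ sin φ sin δ + cos φ cos δ sin H₀ = 1.4754×0.61841×-0.12014 + 0.78586×0.99276×0.99546 = -0.109616 + 0.776628 = 0.667012.
Q̄ = (S₀/π) × [bracket] = (1370/π) × 0.667012 = 290.87 W/m².
— Configuration B (φ=+38.2°):
Solar longitude: λ_s = 360° × (756 − 208)/788.20 = 250.292°.
sin δ = sin 45.10° × sin 250.292° = -0.66685, so δ = -41.824°.
cos H₀ = −tan(+38.2°) tan(-41.824°) = 0.7042, H₀ = 0.7895 rad.
Bracket: H₀ sin φ sin δ + cos φ cos δ sin H₀ = 0.7895×0.61841×-0.66685 + 0.78586×0.74519×0.71001 = -0.325579 + 0.415793 = 0.090214.
Q̄ = (S₀/π) × [bracket] = (1370/π) × 0.090214 = 39.341 W/m².
Ratio Q̄_A / Q̄_B = 290.87 / 39.341 = 7.394.

Q̄_A / Q̄_B ≈ 7.39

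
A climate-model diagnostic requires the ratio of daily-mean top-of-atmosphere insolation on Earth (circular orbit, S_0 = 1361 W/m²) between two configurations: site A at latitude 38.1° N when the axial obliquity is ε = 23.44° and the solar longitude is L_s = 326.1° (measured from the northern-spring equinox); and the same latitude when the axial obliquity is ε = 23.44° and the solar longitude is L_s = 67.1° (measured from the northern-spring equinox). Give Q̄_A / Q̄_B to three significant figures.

— Configuration A (ϕ=+38.1°):
Solar declination: sin δ = sin ε · sin L_s = sin 23.44° × sin 326.1° = -0.22186, so δ = -12.819°.
cos h₀ = −tan(+38.1°) tan(-12.819°) = 0.1784, h₀ = 1.3914 rad.
Bracket: h₀ sin ϕ sin δ + cos ϕ cos δ sin h₀ = 1.3914×0.61704×-0.22186 + 0.78694×0.97508×0.98396 = -0.190478 + 0.755021 = 0.564543.
Q̄ = (S_0/π) × [bracket] = (1361/π) × 0.564543 = 244.57 W/m².
— Configuration B (ϕ=+38.1°):
Solar declination: sin δ = sin ε · sin L_s = sin 23.44° × sin 67.1° = 0.36644, so δ = +21.496°.
cos h₀ = −tan(+38.1°) tan(+21.496°) = -0.3088, h₀ = 1.8847 rad.
Bracket: h₀ sin ϕ sin δ + cos ϕ cos δ sin h₀ = 1.8847×0.61704×0.36644 + 0.78694×0.93044×0.95113 = 0.426146 + 0.696418 = 1.122564.
Q̄ = (S_0/π) × [bracket] = (1361/π) × 1.122564 = 486.32 W/m².
Ratio Q̄_A / Q̄_B = 244.57 / 486.32 = 0.5029.

Q̄_A / Q̄_B ≈ 0.503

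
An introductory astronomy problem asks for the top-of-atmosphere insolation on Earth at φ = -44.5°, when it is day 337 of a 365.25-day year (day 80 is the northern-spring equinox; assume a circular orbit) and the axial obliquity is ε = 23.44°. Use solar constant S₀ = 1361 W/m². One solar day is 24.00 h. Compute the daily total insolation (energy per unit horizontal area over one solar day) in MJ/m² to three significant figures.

Solar longitude: λ_s = 360° × (337 − 80)/365.25 = 253.306°.
sin δ = sin 23.44° × sin 253.306° = -0.38102, so δ = -22.397°.
cos H₀ = −tan(-44.5°) tan(-22.397°) = -0.4050, H₀ = 1.9878 rad.
Bracket: H₀ sin φ sin δ + cos φ cos δ sin H₀ = 1.9878×-0.70091×-0.38102 + 0.71325×0.92457×0.91433 = 0.530863 + 0.602955 = 1.133818.
Q̄ = (S₀/π) × [bracket] = (1361/π) × 1.133818 = 491.19 W/m².
Daily total = Q̄ × 24.00 h × 3600 s/h = 491.19 × 24.00 × 3600 / 10⁶ = 42.44 MJ/m².

42.4 MJ/m²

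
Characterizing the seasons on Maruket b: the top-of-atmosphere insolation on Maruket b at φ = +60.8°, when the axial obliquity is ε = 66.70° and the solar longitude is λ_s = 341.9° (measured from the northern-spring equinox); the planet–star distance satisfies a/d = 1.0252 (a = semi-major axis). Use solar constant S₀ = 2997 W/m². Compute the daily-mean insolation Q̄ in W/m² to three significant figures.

Solar declination: sin δ = sin ε · sin λ_s = sin 66.70° × sin 341.9° = -0.28534, so δ = -16.579°.
cos H₀ = −tan(+60.8°) tan(-16.579°) = 0.5327, H₀ = 1.0090 rad.
Bracket: H₀ sin φ sin δ + cos φ cos δ sin H₀ = 1.0090×0.87292×-0.28534 + 0.48786×0.95843×0.84630 = -0.251321 + 0.395713 = 0.144392.
Inverse-square distance factor (a/d)² = 1.0252² = 1.051035.
Q̄ = (S₀/π) × 1.051035 × [bracket] = (2997/π) × 1.051035 × 0.144392 = 144.8 W/m².

Q̄ ≈ 145 W/m²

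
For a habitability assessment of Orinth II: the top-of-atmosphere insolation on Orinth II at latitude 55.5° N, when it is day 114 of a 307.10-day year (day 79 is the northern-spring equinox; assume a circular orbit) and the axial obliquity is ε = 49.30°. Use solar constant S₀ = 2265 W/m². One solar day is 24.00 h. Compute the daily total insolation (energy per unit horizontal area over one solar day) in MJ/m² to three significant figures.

Solar longitude: λ_s = 360° × (114 − 79)/307.10 = 41.029°.
sin δ = sin 49.30° × sin 41.029° = 0.49767, so δ = +29.846°.
cos H₀ = −tan(+55.5°) tan(+29.846°) = -0.8348, H₀ = 2.5586 rad.
Bracket: H₀ sin φ sin δ + cos φ cos δ sin H₀ = 2.5586×0.82413×0.49767 + 0.56641×0.86737×0.55049 = 1.049396 + 0.270449 = 1.319845.
Q̄ = (S₀/π) × [bracket] = (2265/π) × 1.319845 = 951.57 W/m².
Daily total = Q̄ × 24.00 h × 3600 s/h = 951.57 × 24.00 × 3600 / 10⁶ = 82.22 MJ/m².

82.2 MJ/m²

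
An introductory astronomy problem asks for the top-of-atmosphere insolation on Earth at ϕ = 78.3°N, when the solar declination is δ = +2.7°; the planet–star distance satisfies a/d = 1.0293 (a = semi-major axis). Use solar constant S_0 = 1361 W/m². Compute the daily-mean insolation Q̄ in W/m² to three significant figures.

Q̄ ≈ 129 W/m²

cos h₀ = −tan(+78.3°) tan(+2.700°) = -0.2277, h₀ = 1.8005 rad.
Bracket: h₀ sin ϕ sin δ + cos ϕ cos δ sin h₀ = 1.8005×0.97922×0.04711 + 0.20279×0.99889×0.97373 = 0.083059 + 0.197244 = 0.280303.
Inverse-square distance factor (a/d)² = 1.0293² = 1.059458.
Q̄ = (S_0/π) × 1.059458 × [bracket] = (1361/π) × 1.059458 × 0.280303 = 128.7 W/m².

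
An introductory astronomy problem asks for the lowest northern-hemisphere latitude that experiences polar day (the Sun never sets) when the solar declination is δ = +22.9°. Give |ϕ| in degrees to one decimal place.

Polar day requires cos h₀ = −tan ϕ tan δ ≤ −1, i.e. tan ϕ tan δ ≥ 1.
The boundary is |tan ϕ| · |tan δ| = 1, so |ϕ| = 90° − |δ| = 90° − 22.9° = 67.1° in the northern hemisphere.

|ϕ| = 67.1°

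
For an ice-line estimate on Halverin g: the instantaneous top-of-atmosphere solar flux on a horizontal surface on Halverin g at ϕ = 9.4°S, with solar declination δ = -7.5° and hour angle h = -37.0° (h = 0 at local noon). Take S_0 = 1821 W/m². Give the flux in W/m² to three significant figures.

cos θ_z = sin ϕ sin δ + cos ϕ cos δ cos h = 0.021318 + 0.781171 = 0.802489.
Flux = S_0 · cos θ_z = 1821 × 0.802489 = 1461 W/m².

1.46e+03 W/m²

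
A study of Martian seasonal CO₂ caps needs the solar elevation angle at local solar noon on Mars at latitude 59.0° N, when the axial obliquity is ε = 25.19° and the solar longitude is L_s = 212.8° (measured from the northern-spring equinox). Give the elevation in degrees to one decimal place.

17.7°

Solar declination: sin δ = sin ε · sin L_s = sin 25.19° × sin 212.8° = -0.23056, so δ = -13.330°.
At local noon the hour angle is zero, so the zenith angle equals |ϕ − δ| = |+59.0° − (-13.330°)| = 72.330°.
Elevation = 90° − 72.330° = 17.7°.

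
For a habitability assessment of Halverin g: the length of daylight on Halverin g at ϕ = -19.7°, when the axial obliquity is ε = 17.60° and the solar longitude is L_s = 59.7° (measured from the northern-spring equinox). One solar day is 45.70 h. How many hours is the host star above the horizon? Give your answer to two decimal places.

Solar declination: sin δ = sin ε · sin L_s = sin 17.60° × sin 59.7° = 0.26106, so δ = +15.133°.
cos h₀ = −tan ϕ · tan δ = −tan(-19.7°) × tan(+15.133°) = 0.0968, so h₀ = 1.4738 rad = 84.44°.
Daylight = 2h₀/(2π) × 45.70 h = (1.4738/π) × 45.70 = 21.44 h.

21.44 h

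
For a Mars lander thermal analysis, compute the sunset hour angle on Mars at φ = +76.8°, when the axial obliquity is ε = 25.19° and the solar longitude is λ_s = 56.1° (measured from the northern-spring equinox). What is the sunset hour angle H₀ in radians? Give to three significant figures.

H₀ = 3.14 rad

Solar declination: sin δ = sin ε · sin λ_s = sin 25.19° × sin 56.1° = 0.35327, so δ = +20.688°.
Sunrise equation: cos H₀ = −tan φ · tan δ = -1.6100 ≤ −1, so the Sun never sets (polar day) and H₀ = π.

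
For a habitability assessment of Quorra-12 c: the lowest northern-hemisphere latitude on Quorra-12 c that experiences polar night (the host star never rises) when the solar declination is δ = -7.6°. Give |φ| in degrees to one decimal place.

Polar night requires cos H₀ = −tan φ tan δ ≥ 1, i.e. tan φ tan δ ≤ −1.
The boundary is |tan φ| · |tan δ| = 1, so |φ| = 90° − |δ| = 90° − 7.6° = 82.4° in the northern hemisphere.

|φ| = 82.4°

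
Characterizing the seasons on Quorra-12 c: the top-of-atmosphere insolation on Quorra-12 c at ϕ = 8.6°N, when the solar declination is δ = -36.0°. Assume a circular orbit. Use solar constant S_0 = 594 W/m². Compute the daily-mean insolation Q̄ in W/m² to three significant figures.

cos h₀ = −tan(+8.6°) tan(-36.000°) = 0.1099, h₀ = 1.4607 rad.
Bracket: h₀ sin ϕ sin δ + cos ϕ cos δ sin h₀ = 1.4607×0.14954×-0.58779 + 0.98876×0.80902×0.99394 = -0.128393 + 0.795079 = 0.666686.
Q̄ = (S_0/π) × [bracket] = (594/π) × 0.666686 = 126.1 W/m².

Q̄ ≈ 126 W/m²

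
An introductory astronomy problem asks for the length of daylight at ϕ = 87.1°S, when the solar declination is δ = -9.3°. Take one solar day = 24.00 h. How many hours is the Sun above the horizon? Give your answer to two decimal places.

24.00 h

Sunrise equation: cos h₀ = −tan ϕ · tan δ = -3.2326 ≤ −1, so the Sun never sets (polar day) and h₀ = π.
Daylight = 2h₀/(2π) × 24.00 h = (3.1416/π) × 24.00 = 24.00 h.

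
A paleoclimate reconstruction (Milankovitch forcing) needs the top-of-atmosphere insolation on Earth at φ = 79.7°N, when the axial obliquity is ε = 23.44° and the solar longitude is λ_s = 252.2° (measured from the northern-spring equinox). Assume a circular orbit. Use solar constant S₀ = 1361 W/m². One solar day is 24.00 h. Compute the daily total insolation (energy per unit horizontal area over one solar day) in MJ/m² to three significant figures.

Solar declination: sin δ = sin ε · sin λ_s = sin 23.44° × sin 252.2° = -0.37875, so δ = -22.256°.
cos H₀ = −tan(+79.7°) tan(-22.256°) = 2.2519 ≥ 1 ⇒ polar night, H₀ = 0 and Q̄ = 0.
Daily total = Q̄ × 24.00 h × 3600 s/h = 0.00 MJ/m².

0.00 MJ/m²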